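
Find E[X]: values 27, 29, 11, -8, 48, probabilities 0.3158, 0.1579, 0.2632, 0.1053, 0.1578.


E[X] = 27*0.3158 + 29*0.1579 + 11*0.2632 - 8*0.1053 + 48*0.1578
= 8.5266 + 4.5791 + 2.8952 - 0.8424 + 7.5744
= 22.7329

E[X] = 22.7329


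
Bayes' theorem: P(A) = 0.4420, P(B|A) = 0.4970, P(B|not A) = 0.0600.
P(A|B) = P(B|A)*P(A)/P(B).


P(B) = P(B|A)*P(A) + P(B|A')*P(A')
= 0.4970*0.4420 + 0.0600*0.5580
= 0.219674 + 0.033480 = 0.253154
P(A|B) = 0.219674/0.253154 = 0.8677

P(A|B) = 0.8677


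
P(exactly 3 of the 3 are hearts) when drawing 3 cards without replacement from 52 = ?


Hypergeometric: P(X=3) = C(13,3)·C(39,0) / C(52,3)
= 286 × 1 / 22100
= 286/22100 = 0.0129

P = 0.0129


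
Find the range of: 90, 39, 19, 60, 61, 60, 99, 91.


Max = 99, Min = 19
Range = 99 - 19 = 80

Range = 80


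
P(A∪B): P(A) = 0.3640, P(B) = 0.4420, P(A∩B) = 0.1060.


P(A∪B) = 0.3640 + 0.4420 - 0.1060
= 0.8060 - 0.1060
= 0.7000

P(A∪B) = 0.7000


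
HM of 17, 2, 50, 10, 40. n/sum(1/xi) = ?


Sum of reciprocals = 1/17 + 1/2 + 1/50 + 1/10 + 1/40 = 0.703824
HM = 5/0.703824 = 7.1041

HM = 7.1041


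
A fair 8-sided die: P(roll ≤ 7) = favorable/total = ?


Favorable outcomes (roll ≤ 7): 7
Total outcomes = 8
P = 7/8 = 0.8750

P = 0.8750


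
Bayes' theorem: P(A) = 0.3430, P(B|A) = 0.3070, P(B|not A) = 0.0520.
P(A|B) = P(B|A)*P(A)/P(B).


P(B) = P(B|A)*P(A) + P(B|A')*P(A')
= 0.3070*0.3430 + 0.0520*0.6570
= 0.105301 + 0.034164 = 0.139465
P(A|B) = 0.105301/0.139465 = 0.7550

P(A|B) = 0.7550


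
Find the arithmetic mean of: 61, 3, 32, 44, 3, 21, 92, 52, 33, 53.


Sum = 61 + 3 + 32 + 44 + 3 + 21 + 92 + 52 + 33 + 53 = 394
n = 10
Mean = 394/10 = 39.4000

Mean = 39.4000


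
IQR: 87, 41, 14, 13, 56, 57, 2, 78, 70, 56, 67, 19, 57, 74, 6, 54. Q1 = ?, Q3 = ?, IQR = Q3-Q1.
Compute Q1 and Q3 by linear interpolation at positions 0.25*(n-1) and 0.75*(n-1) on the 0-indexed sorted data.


Sorted: 2, 6, 13, 14, 19, 41, 54, 56, 56, 57, 57, 67, 70, 74, 78, 87
Q1 (25th %ile) = 17.7500
Q3 (75th %ile) = 67.7500
IQR = 67.7500 - 17.7500 = 50.0000

IQR = 50.0000


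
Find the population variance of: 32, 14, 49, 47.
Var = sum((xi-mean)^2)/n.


Mean = 35.5000
Squared deviations: 12.2500, 462.2500, 182.2500, 132.2500
Sum = 789.0000
Variance = 789.0000/4 = 197.2500

Variance = 197.2500


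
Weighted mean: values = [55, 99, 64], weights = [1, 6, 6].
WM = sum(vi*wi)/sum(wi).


Numerator = 55*1 + 99*6 + 64*6 = 1033
Denominator = 1 + 6 + 6 = 13
WM = 1033/13 = 79.4615

WM = 79.4615


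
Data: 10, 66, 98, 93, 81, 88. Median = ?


Sorted: 10, 66, 81, 88, 93, 98
n = 6 (even)
Middle values: 81 and 88
Median = (81+88)/2 = 84.5000

Median = 84.5000


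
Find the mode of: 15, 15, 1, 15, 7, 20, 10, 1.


Frequencies: 1:2, 7:1, 10:1, 15:3, 20:1
Max frequency = 3
Mode = 15

Mode = 15


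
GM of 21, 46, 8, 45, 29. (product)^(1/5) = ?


Product = 21 × 46 × 8 × 45 × 29 = 10085040
GM = 10085040^(1/5) = 25.1614

GM = 25.1614


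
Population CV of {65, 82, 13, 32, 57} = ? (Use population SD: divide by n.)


Mean = 49.8000
SD = 24.4573
CV = (24.4573/49.8000)*100 = 49.1111%

CV = 49.1111%


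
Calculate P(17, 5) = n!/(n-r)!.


P(17,5) = 17!/12!
= 355687428096000/479001600
= 742560

P(17,5) = 742560


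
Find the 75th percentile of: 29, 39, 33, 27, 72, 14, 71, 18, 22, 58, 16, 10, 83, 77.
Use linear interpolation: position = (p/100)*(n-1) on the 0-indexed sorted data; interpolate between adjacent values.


Sorted: 10, 14, 16, 18, 22, 27, 29, 33, 39, 58, 71, 72, 77, 83
n = 14
Index = 75/100 * 13 = 9.7500
Lower = data[9] = 58, Upper = data[10] = 71
P75 = 58 + 0.7500*(13) = 67.7500

P75 = 67.7500


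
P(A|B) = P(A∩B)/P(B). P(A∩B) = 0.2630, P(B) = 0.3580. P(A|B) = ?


P(A|B) = 0.2630/0.3580 = 0.7346

P(A|B) = 0.7346


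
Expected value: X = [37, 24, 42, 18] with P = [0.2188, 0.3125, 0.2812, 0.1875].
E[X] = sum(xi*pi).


E[X] = 37*0.2188 + 24*0.3125 + 42*0.2812 + 18*0.1875
= 8.0956 + 7.5000 + 11.8104 + 3.3750
= 30.7810

E[X] = 30.7810


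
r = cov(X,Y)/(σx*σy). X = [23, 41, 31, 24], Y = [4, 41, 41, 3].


Mean X = 29.7500, Mean Y = 22.2500
SD X = 7.189402, SD Y = 18.753333
Cov = 117.062500
r = 117.062500/(7.189402*18.753333) = 0.8683

r = 0.8683


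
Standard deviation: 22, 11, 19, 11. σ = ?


Mean = 15.7500
Variance = 23.6875
SD = sqrt(23.6875) = 4.8670

SD = 4.8670


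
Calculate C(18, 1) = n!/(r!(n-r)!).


C(18,1) = 18!/(1! × 17!)
= 6402373705728000/(1 × 355687428096000)
= 18

C(18,1) = 18


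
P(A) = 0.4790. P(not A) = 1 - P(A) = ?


P(not A) = 1 - 0.4790 = 0.5210

P(not A) = 0.5210


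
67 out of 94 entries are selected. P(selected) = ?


P = 67/94 = 0.7128

P = 0.7128


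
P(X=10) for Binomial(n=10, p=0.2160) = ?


C(10,10) = 1
p^10 = 2.210739e-07
(1-p)^0 = 1.000000
P = 1 * 2.210739e-07 * 1.000000 = 2.2107e-07

P(X=10) = 2.2107e-07


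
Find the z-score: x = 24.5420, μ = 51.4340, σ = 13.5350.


z = (24.5420 - 51.4340)/13.5350
= -26.8920/13.5350
= -1.9868

z = -1.9868


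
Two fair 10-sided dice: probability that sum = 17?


Total outcomes = 10×10 = 100
Favorable (sum = 17): 4
P = 4/100 = 0.0400

P = 0.0400


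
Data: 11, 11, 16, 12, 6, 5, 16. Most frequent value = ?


Frequencies: 5:1, 6:1, 11:2, 12:1, 16:2
Max frequency = 2
Mode = 11, 16

Mode = 11, 16


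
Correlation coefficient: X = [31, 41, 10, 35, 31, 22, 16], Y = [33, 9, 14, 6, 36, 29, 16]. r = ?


Mean X = 26.5714, Mean Y = 20.4286
SD X = 10.182017, SD Y = 11.172123
Cov = -6.816327
r = -6.816327/(10.182017*11.172123) = -0.0599

r = -0.0599


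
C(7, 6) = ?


C(7,6) = 7!/(6! × 1!)
= 5040/(720 × 1)
= 7

C(7,6) = 7


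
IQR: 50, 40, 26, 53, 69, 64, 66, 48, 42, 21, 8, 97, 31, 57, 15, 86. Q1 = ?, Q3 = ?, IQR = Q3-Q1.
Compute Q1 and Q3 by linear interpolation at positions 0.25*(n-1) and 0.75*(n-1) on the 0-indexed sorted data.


Sorted: 8, 15, 21, 26, 31, 40, 42, 48, 50, 53, 57, 64, 66, 69, 86, 97
Q1 (25th %ile) = 29.7500
Q3 (75th %ile) = 64.5000
IQR = 64.5000 - 29.7500 = 34.7500

IQR = 34.7500


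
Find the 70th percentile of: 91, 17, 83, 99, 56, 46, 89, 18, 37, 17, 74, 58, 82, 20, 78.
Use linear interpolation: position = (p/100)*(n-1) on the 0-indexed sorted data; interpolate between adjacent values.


Sorted: 17, 17, 18, 20, 37, 46, 56, 58, 74, 78, 82, 83, 89, 91, 99
n = 15
Index = 70/100 * 14 = 9.8000
Lower = data[9] = 78, Upper = data[10] = 82
P70 = 78 + 0.8000*(4) = 81.2000

P70 = 81.2000


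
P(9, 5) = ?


P(9,5) = 9!/4!
= 362880/24
= 15120

P(9,5) = 15120


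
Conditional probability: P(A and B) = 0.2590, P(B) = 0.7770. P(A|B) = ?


P(A|B) = 0.2590/0.7770 = 0.3333

P(A|B) = 0.3333


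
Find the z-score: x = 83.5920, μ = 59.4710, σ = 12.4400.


z = (83.5920 - 59.4710)/12.4400
= 24.1210/12.4400
= 1.9390

z = 1.9390


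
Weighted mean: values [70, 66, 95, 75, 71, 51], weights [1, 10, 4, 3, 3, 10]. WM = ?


Numerator = 70*1 + 66*10 + 95*4 + 75*3 + 71*3 + 51*10 = 2058
Denominator = 1 + 10 + 4 + 3 + 3 + 10 = 31
WM = 2058/31 = 66.3871

WM = 66.3871


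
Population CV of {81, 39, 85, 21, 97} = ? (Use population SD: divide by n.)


Mean = 64.6000
SD = 29.2957
CV = (29.2957/64.6000)*100 = 45.3494%

CV = 45.3494%


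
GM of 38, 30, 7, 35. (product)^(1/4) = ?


Product = 38 × 30 × 7 × 35 = 279300
GM = 279300^(1/4) = 22.9889

GM = 22.9889


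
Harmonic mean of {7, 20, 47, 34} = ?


Sum of reciprocals = 1/7 + 1/20 + 1/47 + 1/34 = 0.243546
HM = 4/0.243546 = 16.4240

HM = 16.4240


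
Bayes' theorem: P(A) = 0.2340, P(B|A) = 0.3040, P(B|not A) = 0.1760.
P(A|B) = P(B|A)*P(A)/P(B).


P(B) = P(B|A)*P(A) + P(B|A')*P(A')
= 0.3040*0.2340 + 0.1760*0.7660
= 0.071136 + 0.134816 = 0.205952
P(A|B) = 0.071136/0.205952 = 0.3454

P(A|B) = 0.3454


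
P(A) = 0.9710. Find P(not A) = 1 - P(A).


P(not A) = 1 - 0.9710 = 0.0290

P(not A) = 0.0290


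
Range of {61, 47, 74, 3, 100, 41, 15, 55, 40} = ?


Max = 100, Min = 3
Range = 100 - 3 = 97

Range = 97


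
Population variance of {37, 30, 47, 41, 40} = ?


Mean = 39.0000
Squared deviations: 4.0000, 81.0000, 64.0000, 4.0000, 1.0000
Sum = 154.0000
Variance = 154.0000/5 = 30.8000

Variance = 30.8000


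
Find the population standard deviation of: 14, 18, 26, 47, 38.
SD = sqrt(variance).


Mean = 28.6000
Variance = 151.8400
SD = sqrt(151.8400) = 12.3223

SD = 12.3223


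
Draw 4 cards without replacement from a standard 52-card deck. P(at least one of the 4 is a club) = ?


P(at least one) = 1 - P(none)
P(none) = (39/52) × (38/51) × (37/50) × (36/49) = 0.303818
P(at least one) = 1 - 0.303818 = 0.6962

P = 0.6962


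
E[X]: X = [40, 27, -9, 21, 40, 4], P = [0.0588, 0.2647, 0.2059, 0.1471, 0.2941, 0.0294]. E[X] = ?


E[X] = 40*0.0588 + 27*0.2647 - 9*0.2059 + 21*0.1471 + 40*0.2941 + 4*0.0294
= 2.3520 + 7.1469 - 1.8531 + 3.0891 + 11.7640 + 0.1176
= 22.6165

E[X] = 22.6165


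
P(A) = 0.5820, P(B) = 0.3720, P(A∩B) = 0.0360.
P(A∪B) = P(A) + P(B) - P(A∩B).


P(A∪B) = 0.5820 + 0.3720 - 0.0360
= 0.9540 - 0.0360
= 0.9180

P(A∪B) = 0.9180


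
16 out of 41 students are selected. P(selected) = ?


P = 16/41 = 0.3902

P = 0.3902


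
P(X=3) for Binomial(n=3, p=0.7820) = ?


C(3,3) = 1
p^3 = 0.478212
(1-p)^0 = 1.000000
P = 1 * 0.478212 * 1.000000 = 0.4782

P(X=3) = 0.4782


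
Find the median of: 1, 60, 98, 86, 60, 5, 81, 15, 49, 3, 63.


Sorted: 1, 3, 5, 15, 49, 60, 60, 63, 81, 86, 98
n = 11 (odd)
Middle value = 60

Median = 60


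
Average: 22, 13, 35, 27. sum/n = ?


Sum = 22 + 13 + 35 + 27 = 97
n = 4
Mean = 97/4 = 24.2500

Mean = 24.2500


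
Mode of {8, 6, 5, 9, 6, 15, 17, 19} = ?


Frequencies: 5:1, 6:2, 8:1, 9:1, 15:1, 17:1, 19:1
Max frequency = 2
Mode = 6

Mode = 6


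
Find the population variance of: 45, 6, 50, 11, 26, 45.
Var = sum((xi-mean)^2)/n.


Mean = 30.5000
Squared deviations: 210.2500, 600.2500, 380.2500, 380.2500, 20.2500, 210.2500
Sum = 1801.5000
Variance = 1801.5000/6 = 300.2500

Variance = 300.2500


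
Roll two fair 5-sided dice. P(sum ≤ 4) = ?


Total outcomes = 5×5 = 25
Favorable (sum ≤ 4): 6
P = 6/25 = 0.2400

P = 0.2400


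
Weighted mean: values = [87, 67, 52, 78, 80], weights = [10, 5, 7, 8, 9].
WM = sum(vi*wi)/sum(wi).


Numerator = 87*10 + 67*5 + 52*7 + 78*8 + 80*9 = 2913
Denominator = 10 + 5 + 7 + 8 + 9 = 39
WM = 2913/39 = 74.6923

WM = 74.6923


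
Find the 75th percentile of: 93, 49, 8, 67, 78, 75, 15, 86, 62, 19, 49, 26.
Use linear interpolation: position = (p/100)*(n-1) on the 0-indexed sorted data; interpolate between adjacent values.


Sorted: 8, 15, 19, 26, 49, 49, 62, 67, 75, 78, 86, 93
n = 12
Index = 75/100 * 11 = 8.2500
Lower = data[8] = 75, Upper = data[9] = 78
P75 = 75 + 0.2500*(3) = 75.7500

P75 = 75.7500


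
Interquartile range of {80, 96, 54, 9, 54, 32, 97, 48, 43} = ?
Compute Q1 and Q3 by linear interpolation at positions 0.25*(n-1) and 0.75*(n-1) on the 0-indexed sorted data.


Sorted: 9, 32, 43, 48, 54, 54, 80, 96, 97
Q1 (25th %ile) = 43.0000
Q3 (75th %ile) = 80.0000
IQR = 80.0000 - 43.0000 = 37.0000

IQR = 37.0000


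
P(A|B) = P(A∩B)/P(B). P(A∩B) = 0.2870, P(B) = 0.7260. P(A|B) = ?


P(A|B) = 0.2870/0.7260 = 0.3953

P(A|B) = 0.3953


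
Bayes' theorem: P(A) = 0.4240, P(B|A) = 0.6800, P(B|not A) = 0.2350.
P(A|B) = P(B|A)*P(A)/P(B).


P(B) = P(B|A)*P(A) + P(B|A')*P(A')
= 0.6800*0.4240 + 0.2350*0.5760
= 0.288320 + 0.135360 = 0.423680
P(A|B) = 0.288320/0.423680 = 0.6805

P(A|B) = 0.6805


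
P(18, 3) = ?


P(18,3) = 18!/15!
= 6402373705728000/1307674368000
= 4896

P(18,3) = 4896


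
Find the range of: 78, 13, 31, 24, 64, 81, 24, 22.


Max = 81, Min = 13
Range = 81 - 13 = 68

Range = 68


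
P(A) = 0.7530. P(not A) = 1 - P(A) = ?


P(not A) = 1 - 0.7530 = 0.2470

P(not A) = 0.2470


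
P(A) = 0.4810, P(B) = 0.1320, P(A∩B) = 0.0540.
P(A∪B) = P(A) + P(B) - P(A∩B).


P(A∪B) = 0.4810 + 0.1320 - 0.0540
= 0.6130 - 0.0540
= 0.5590

P(A∪B) = 0.5590


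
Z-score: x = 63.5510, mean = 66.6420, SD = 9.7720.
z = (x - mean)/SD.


z = (63.5510 - 66.6420)/9.7720
= -3.0910/9.7720
= -0.3163

z = -0.3163


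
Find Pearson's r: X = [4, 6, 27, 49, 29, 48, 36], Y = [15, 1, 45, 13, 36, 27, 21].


Mean X = 28.4286, Mean Y = 22.5714
SD X = 16.757575, SD Y = 13.730645
Cov = 74.612245
r = 74.612245/(16.757575*13.730645) = 0.3243

r = 0.3243


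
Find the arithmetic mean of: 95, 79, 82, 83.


Sum = 95 + 79 + 82 + 83 = 339
n = 4
Mean = 339/4 = 84.7500

Mean = 84.7500


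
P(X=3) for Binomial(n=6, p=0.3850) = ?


C(6,3) = 20
p^3 = 0.057067
(1-p)^3 = 0.232608
P = 20 * 0.057067 * 0.232608 = 0.2655

P(X=3) = 0.2655


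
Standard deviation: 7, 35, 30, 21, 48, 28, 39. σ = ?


Mean = 29.7143
Variance = 149.0612
SD = sqrt(149.0612) = 12.2091

SD = 12.2091


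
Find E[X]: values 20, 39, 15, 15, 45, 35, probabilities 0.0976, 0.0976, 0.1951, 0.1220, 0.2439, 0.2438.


E[X] = 20*0.0976 + 39*0.0976 + 15*0.1951 + 15*0.1220 + 45*0.2439 + 35*0.2438
= 1.9520 + 3.8064 + 2.9265 + 1.8300 + 10.9755 + 8.5330
= 30.0234

E[X] = 30.0234


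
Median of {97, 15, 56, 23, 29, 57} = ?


Sorted: 15, 23, 29, 56, 57, 97
n = 6 (even)
Middle values: 29 and 56
Median = (29+56)/2 = 42.5000

Median = 42.5000


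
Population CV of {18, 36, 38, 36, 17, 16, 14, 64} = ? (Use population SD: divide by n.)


Mean = 29.8750
SD = 16.0346
CV = (16.0346/29.8750)*100 = 53.6724%

CV = 53.6724%


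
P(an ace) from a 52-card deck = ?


4 aces in 52 cards
P = 4/52 = 0.0769

P = 0.0769


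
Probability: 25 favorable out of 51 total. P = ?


P = 25/51 = 0.4902

P = 0.4902


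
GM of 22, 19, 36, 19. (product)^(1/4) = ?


Product = 22 × 19 × 36 × 19 = 285912
GM = 285912^(1/4) = 23.1237

GM = 23.1237


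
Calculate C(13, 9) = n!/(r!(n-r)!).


C(13,9) = 13!/(9! × 4!)
= 6227020800/(362880 × 24)
= 715

C(13,9) = 715


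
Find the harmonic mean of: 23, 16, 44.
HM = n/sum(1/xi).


Sum of reciprocals = 1/23 + 1/16 + 1/44 = 0.128706
HM = 3/0.128706 = 23.3090

HM = 23.3090


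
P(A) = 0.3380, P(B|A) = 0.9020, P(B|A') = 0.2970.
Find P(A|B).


P(B) = P(B|A)*P(A) + P(B|A')*P(A')
= 0.9020*0.3380 + 0.2970*0.6620
= 0.304876 + 0.196614 = 0.501490
P(A|B) = 0.304876/0.501490 = 0.6079

P(A|B) = 0.6079


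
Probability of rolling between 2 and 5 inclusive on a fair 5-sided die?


Favorable outcomes (2 ≤ roll ≤ 5): 4
Total outcomes = 5
P = 4/5 = 0.8000

P = 0.8000


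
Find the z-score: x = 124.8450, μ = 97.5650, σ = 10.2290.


z = (124.8450 - 97.5650)/10.2290
= 27.2800/10.2290
= 2.6669

z = 2.6669


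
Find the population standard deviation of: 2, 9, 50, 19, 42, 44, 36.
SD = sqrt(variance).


Mean = 28.8571
Variance = 301.8367
SD = sqrt(301.8367) = 17.3734

SD = 17.3734


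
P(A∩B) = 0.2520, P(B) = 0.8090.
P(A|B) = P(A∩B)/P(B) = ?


P(A|B) = 0.2520/0.8090 = 0.3115

P(A|B) = 0.3115


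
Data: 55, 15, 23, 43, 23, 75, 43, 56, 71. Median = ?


Sorted: 15, 23, 23, 43, 43, 55, 56, 71, 75
n = 9 (odd)
Middle value = 43

Median = 43


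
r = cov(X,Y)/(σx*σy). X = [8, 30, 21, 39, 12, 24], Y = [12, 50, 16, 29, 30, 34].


Mean X = 22.3333, Mean Y = 28.5000
SD X = 10.434984, SD Y = 12.406316
Cov = 70.000000
r = 70.000000/(10.434984*12.406316) = 0.5407

r = 0.5407


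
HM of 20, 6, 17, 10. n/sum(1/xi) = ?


Sum of reciprocals = 1/20 + 1/6 + 1/17 + 1/10 = 0.375490
HM = 4/0.375490 = 10.6527

HM = 10.6527


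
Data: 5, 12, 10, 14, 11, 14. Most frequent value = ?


Frequencies: 5:1, 10:1, 11:1, 12:1, 14:2
Max frequency = 2
Mode = 14

Mode = 14


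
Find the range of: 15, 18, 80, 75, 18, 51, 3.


Max = 80, Min = 3
Range = 80 - 3 = 77

Range = 77


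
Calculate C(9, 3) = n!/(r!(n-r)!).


C(9,3) = 9!/(3! × 6!)
= 362880/(6 × 720)
= 84

C(9,3) = 84


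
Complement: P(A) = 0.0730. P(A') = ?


P(not A) = 1 - 0.0730 = 0.9270

P(not A) = 0.9270


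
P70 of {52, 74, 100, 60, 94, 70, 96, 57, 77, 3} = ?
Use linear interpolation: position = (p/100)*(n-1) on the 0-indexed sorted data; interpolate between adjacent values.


Sorted: 3, 52, 57, 60, 70, 74, 77, 94, 96, 100
n = 10
Index = 70/100 * 9 = 6.3000
Lower = data[6] = 77, Upper = data[7] = 94
P70 = 77 + 0.3000*(17) = 82.1000

P70 = 82.1000


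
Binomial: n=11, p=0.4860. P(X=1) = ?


C(11,1) = 11
p^1 = 0.486000
(1-p)^10 = 0.001287
P = 11 * 0.486000 * 0.001287 = 0.0069

P(X=1) = 0.0069


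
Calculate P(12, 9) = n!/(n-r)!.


P(12,9) = 12!/3!
= 479001600/6
= 79833600

P(12,9) = 79833600


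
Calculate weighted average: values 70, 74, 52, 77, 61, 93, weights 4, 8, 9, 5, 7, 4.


Numerator = 70*4 + 74*8 + 52*9 + 77*5 + 61*7 + 93*4 = 2524
Denominator = 4 + 8 + 9 + 5 + 7 + 4 = 37
WM = 2524/37 = 68.2162

WM = 68.2162


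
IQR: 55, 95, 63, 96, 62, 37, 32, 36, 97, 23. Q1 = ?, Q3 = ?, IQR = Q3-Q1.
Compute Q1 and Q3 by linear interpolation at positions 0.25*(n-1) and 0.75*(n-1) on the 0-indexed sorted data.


Sorted: 23, 32, 36, 37, 55, 62, 63, 95, 96, 97
Q1 (25th %ile) = 36.2500
Q3 (75th %ile) = 87.0000
IQR = 87.0000 - 36.2500 = 50.7500

IQR = 50.7500


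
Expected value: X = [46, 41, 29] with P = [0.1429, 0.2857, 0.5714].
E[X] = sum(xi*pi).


E[X] = 46*0.1429 + 41*0.2857 + 29*0.5714
= 6.5734 + 11.7137 + 16.5706
= 34.8577

E[X] = 34.8577


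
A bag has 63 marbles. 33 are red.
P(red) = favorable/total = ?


P = 33/63 = 0.5238

P = 0.5238


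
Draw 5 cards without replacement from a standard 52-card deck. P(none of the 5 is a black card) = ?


P(no black cards) = (26/52) × (25/51) × (24/50) × (23/49) × (22/48)
= 0.0253

P = 0.0253


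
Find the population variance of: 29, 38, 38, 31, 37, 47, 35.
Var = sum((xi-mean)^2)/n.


Mean = 36.4286
Squared deviations: 55.1837, 2.4694, 2.4694, 29.4694, 0.3265, 111.7551, 2.0408
Sum = 203.7143
Variance = 203.7143/7 = 29.1020

Variance = 29.1020


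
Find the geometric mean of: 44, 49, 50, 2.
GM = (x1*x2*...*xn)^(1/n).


Product = 44 × 49 × 50 × 2 = 215600
GM = 215600^(1/4) = 21.5483

GM = 21.5483


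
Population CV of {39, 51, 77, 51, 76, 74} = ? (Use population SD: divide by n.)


Mean = 61.3333
SD = 14.9071
CV = (14.9071/61.3333)*100 = 24.3051%

CV = 24.3051%


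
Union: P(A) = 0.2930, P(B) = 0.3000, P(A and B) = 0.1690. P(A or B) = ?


P(A∪B) = 0.2930 + 0.3000 - 0.1690
= 0.5930 - 0.1690
= 0.4240

P(A∪B) = 0.4240


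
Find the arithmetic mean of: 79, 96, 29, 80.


Sum = 79 + 96 + 29 + 80 = 284
n = 4
Mean = 284/4 = 71.0000

Mean = 71.0000


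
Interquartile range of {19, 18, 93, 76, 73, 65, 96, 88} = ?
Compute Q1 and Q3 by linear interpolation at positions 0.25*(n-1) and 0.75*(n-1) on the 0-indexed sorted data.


Sorted: 18, 19, 65, 73, 76, 88, 93, 96
Q1 (25th %ile) = 53.5000
Q3 (75th %ile) = 89.2500
IQR = 89.2500 - 53.5000 = 35.7500

IQR = 35.7500


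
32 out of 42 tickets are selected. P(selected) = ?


P = 32/42 = 0.7619

P = 0.7619


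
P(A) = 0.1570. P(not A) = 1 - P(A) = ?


P(not A) = 1 - 0.1570 = 0.8430

P(not A) = 0.8430


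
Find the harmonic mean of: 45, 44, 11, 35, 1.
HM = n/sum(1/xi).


Sum of reciprocals = 1/45 + 1/44 + 1/11 + 1/35 + 1/1 = 1.164430
HM = 5/1.164430 = 4.2939

HM = 4.2939


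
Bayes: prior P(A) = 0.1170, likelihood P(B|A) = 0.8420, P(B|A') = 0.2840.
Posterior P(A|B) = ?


P(B) = P(B|A)*P(A) + P(B|A')*P(A')
= 0.8420*0.1170 + 0.2840*0.8830
= 0.098514 + 0.250772 = 0.349286
P(A|B) = 0.098514/0.349286 = 0.2820

P(A|B) = 0.2820


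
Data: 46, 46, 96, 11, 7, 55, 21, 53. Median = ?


Sorted: 7, 11, 21, 46, 46, 53, 55, 96
n = 8 (even)
Middle values: 46 and 46
Median = (46+46)/2 = 46.0000

Median = 46.0000


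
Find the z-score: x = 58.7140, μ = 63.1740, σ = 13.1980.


z = (58.7140 - 63.1740)/13.1980
= -4.4600/13.1980
= -0.3379

z = -0.3379


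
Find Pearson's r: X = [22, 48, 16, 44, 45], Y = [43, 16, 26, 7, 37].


Mean X = 35.0000, Mean Y = 25.8000
SD X = 13.266499, SD Y = 13.196969
Cov = -82.400000
r = -82.400000/(13.266499*13.196969) = -0.4706

r = -0.4706


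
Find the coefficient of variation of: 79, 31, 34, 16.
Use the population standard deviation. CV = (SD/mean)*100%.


Mean = 40.0000
SD = 23.5266
CV = (23.5266/40.0000)*100 = 58.8165%

CV = 58.8165%


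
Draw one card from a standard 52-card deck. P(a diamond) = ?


13 diamonds in 52 cards
P = 13/52 = 0.2500

P = 0.2500


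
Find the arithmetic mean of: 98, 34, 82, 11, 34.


Sum = 98 + 34 + 82 + 11 + 34 = 259
n = 5
Mean = 259/5 = 51.8000

Mean = 51.8000


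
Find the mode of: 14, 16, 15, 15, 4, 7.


Frequencies: 4:1, 7:1, 14:1, 15:2, 16:1
Max frequency = 2
Mode = 15

Mode = 15


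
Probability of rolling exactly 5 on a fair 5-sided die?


Favorable outcomes (roll = 5): 1
Total outcomes = 5
P = 1/5 = 0.2000

P = 0.2000


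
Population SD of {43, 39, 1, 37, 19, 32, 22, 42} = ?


Mean = 29.3750
Variance = 183.7344
SD = sqrt(183.7344) = 13.5549

SD = 13.5549


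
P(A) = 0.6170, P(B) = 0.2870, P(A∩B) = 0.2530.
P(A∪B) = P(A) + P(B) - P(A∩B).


P(A∪B) = 0.6170 + 0.2870 - 0.2530
= 0.9040 - 0.2530
= 0.6510

P(A∪B) = 0.6510


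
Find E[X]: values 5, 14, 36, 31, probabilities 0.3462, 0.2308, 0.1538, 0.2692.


E[X] = 5*0.3462 + 14*0.2308 + 36*0.1538 + 31*0.2692
= 1.7310 + 3.2312 + 5.5368 + 8.3452
= 18.8442

E[X] = 18.8442


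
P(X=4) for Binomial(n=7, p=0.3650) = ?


C(7,4) = 35
p^4 = 0.017749
(1-p)^3 = 0.256048
P = 35 * 0.017749 * 0.256048 = 0.1591

P(X=4) = 0.1591


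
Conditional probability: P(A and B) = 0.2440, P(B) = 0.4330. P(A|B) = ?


P(A|B) = 0.2440/0.4330 = 0.5635

P(A|B) = 0.5635


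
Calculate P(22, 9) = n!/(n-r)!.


P(22,9) = 22!/13!
= 1124000727777607680000/6227020800
= 180503769600

P(22,9) = 180503769600


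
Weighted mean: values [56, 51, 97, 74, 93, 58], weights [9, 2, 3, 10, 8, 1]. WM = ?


Numerator = 56*9 + 51*2 + 97*3 + 74*10 + 93*8 + 58*1 = 2439
Denominator = 9 + 2 + 3 + 10 + 8 + 1 = 33
WM = 2439/33 = 73.9091

WM = 73.9091


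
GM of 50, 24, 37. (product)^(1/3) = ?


Product = 50 × 24 × 37 = 44400
GM = 44400^(1/3) = 35.4101

GM = 35.4101


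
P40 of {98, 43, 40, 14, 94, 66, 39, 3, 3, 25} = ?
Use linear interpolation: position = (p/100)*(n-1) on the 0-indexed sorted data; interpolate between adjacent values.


Sorted: 3, 3, 14, 25, 39, 40, 43, 66, 94, 98
n = 10
Index = 40/100 * 9 = 3.6000
Lower = data[3] = 25, Upper = data[4] = 39
P40 = 25 + 0.6000*(14) = 33.4000

P40 = 33.4000


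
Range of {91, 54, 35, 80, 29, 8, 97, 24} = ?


Max = 97, Min = 8
Range = 97 - 8 = 89

Range = 89


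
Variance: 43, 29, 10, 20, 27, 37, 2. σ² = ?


Mean = 24.0000
Squared deviations: 361.0000, 25.0000, 196.0000, 16.0000, 9.0000, 169.0000, 484.0000
Sum = 1260.0000
Variance = 1260.0000/7 = 180.0000

Variance = 180.0000


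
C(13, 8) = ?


C(13,8) = 13!/(8! × 5!)
= 6227020800/(40320 × 120)
= 1287

C(13,8) = 1287


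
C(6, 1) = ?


C(6,1) = 6!/(1! × 5!)
= 720/(1 × 120)
= 6

C(6,1) = 6


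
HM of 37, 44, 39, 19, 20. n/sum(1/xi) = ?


Sum of reciprocals = 1/37 + 1/44 + 1/39 + 1/19 + 1/20 = 0.178027
HM = 5/0.178027 = 28.0856

HM = 28.0856


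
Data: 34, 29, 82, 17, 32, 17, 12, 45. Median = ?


Sorted: 12, 17, 17, 29, 32, 34, 45, 82
n = 8 (even)
Middle values: 29 and 32
Median = (29+32)/2 = 30.5000

Median = 30.5000


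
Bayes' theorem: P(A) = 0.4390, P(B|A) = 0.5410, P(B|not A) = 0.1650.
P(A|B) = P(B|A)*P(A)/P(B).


P(B) = P(B|A)*P(A) + P(B|A')*P(A')
= 0.5410*0.4390 + 0.1650*0.5610
= 0.237499 + 0.092565 = 0.330064
P(A|B) = 0.237499/0.330064 = 0.7196

P(A|B) = 0.7196


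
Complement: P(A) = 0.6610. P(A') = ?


P(not A) = 1 - 0.6610 = 0.3390

P(not A) = 0.3390


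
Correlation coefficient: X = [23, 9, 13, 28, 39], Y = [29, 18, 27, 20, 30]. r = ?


Mean X = 22.4000, Mean Y = 24.8000
SD X = 10.725670, SD Y = 4.874423
Cov = 26.480000
r = 26.480000/(10.725670*4.874423) = 0.5065

r = 0.5065


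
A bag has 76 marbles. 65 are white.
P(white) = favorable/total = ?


P = 65/76 = 0.8553

P = 0.8553


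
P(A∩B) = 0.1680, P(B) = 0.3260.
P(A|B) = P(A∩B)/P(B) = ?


P(A|B) = 0.1680/0.3260 = 0.5153

P(A|B) = 0.5153


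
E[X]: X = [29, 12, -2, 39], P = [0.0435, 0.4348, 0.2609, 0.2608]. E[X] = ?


E[X] = 29*0.0435 + 12*0.4348 - 2*0.2609 + 39*0.2608
= 1.2615 + 5.2176 - 0.5218 + 10.1712
= 16.1285

E[X] = 16.1285


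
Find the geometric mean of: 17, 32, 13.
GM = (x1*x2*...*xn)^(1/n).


Product = 17 × 32 × 13 = 7072
GM = 7072^(1/3) = 19.1947

GM = 19.1947


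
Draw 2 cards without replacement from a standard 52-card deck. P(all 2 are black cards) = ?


P(all black cards) = (26/52) × (25/51)
= 0.2451

P = 0.2451


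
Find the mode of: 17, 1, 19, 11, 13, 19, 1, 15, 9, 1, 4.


Frequencies: 1:3, 4:1, 9:1, 11:1, 13:1, 15:1, 17:1, 19:2
Max frequency = 3
Mode = 1

Mode = 1


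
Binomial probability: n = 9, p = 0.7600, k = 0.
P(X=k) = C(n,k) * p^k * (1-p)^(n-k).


C(9,0) = 1
p^0 = 1.000000
(1-p)^9 = 2.641808e-06
P = 1 * 1.000000 * 2.641808e-06 = 2.6418e-06

P(X=0) = 2.6418e-06


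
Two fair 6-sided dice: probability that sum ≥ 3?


Total outcomes = 6×6 = 36
Favorable (sum ≥ 3): 35
P = 35/36 = 0.9722

P = 0.9722


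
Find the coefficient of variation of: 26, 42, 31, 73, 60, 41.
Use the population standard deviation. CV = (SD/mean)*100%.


Mean = 45.5000
SD = 16.2763
CV = (16.2763/45.5000)*100 = 35.7720%

CV = 35.7720%


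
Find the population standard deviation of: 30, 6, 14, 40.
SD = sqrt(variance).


Mean = 22.5000
Variance = 176.7500
SD = sqrt(176.7500) = 13.2947

SD = 13.2947


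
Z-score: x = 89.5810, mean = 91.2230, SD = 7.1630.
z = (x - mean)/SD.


z = (89.5810 - 91.2230)/7.1630
= -1.6420/7.1630
= -0.2292

z = -0.2292


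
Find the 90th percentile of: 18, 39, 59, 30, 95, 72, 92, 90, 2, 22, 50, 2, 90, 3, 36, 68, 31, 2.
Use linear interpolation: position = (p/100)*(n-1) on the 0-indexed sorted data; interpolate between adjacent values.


Sorted: 2, 2, 2, 3, 18, 22, 30, 31, 36, 39, 50, 59, 68, 72, 90, 90, 92, 95
n = 18
Index = 90/100 * 17 = 15.3000
Lower = data[15] = 90, Upper = data[16] = 92
P90 = 90 + 0.3000*(2) = 90.6000

P90 = 90.6000


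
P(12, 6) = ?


P(12,6) = 12!/6!
= 479001600/720
= 665280

P(12,6) = 665280


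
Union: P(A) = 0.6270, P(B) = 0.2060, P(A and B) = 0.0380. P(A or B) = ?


P(A∪B) = 0.6270 + 0.2060 - 0.0380
= 0.8330 - 0.0380
= 0.7950

P(A∪B) = 0.7950


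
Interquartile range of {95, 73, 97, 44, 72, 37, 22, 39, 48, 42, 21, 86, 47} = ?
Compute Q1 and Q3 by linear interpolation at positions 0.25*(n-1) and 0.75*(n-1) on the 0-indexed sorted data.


Sorted: 21, 22, 37, 39, 42, 44, 47, 48, 72, 73, 86, 95, 97
Q1 (25th %ile) = 39.0000
Q3 (75th %ile) = 73.0000
IQR = 73.0000 - 39.0000 = 34.0000

IQR = 34.0000


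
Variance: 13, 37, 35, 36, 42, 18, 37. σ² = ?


Mean = 31.1429
Squared deviations: 329.1633, 34.3061, 14.8776, 23.5918, 117.8776, 172.7347, 34.3061
Sum = 726.8571
Variance = 726.8571/7 = 103.8367

Variance = 103.8367


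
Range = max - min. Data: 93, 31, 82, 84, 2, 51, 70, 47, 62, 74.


Max = 93, Min = 2
Range = 93 - 2 = 91

Range = 91


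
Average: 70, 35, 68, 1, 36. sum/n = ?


Sum = 70 + 35 + 68 + 1 + 36 = 210
n = 5
Mean = 210/5 = 42.0000

Mean = 42.0000


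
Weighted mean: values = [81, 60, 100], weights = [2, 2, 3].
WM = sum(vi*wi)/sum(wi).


Numerator = 81*2 + 60*2 + 100*3 = 582
Denominator = 2 + 2 + 3 = 7
WM = 582/7 = 83.1429

WM = 83.1429


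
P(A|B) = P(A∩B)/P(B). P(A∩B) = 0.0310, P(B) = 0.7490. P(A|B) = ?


P(A|B) = 0.0310/0.7490 = 0.0414

P(A|B) = 0.0414


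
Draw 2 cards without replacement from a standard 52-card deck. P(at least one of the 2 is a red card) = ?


P(at least one) = 1 - P(none)
P(none) = (26/52) × (25/51) = 0.245098
P(at least one) = 1 - 0.245098 = 0.7549

P = 0.7549


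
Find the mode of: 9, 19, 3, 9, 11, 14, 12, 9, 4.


Frequencies: 3:1, 4:1, 9:3, 11:1, 12:1, 14:1, 19:1
Max frequency = 3
Mode = 9

Mode = 9


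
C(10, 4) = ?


C(10,4) = 10!/(4! × 6!)
= 3628800/(24 × 720)
= 210

C(10,4) = 210


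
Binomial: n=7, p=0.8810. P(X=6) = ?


C(7,6) = 7
p^6 = 0.467579
(1-p)^1 = 0.119000
P = 7 * 0.467579 * 0.119000 = 0.3895

P(X=6) = 0.3895


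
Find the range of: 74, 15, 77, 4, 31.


Max = 77, Min = 4
Range = 77 - 4 = 73

Range = 73


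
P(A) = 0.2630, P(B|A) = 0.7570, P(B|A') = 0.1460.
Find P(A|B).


P(B) = P(B|A)*P(A) + P(B|A')*P(A')
= 0.7570*0.2630 + 0.1460*0.7370
= 0.199091 + 0.107602 = 0.306693
P(A|B) = 0.199091/0.306693 = 0.6492

P(A|B) = 0.6492


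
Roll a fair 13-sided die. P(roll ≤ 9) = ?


Favorable outcomes (roll ≤ 9): 9
Total outcomes = 13
P = 9/13 = 0.6923

P = 0.6923


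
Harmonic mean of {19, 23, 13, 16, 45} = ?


Sum of reciprocals = 1/19 + 1/23 + 1/13 + 1/16 + 1/45 = 0.257755
HM = 5/0.257755 = 19.3983

HM = 19.3983


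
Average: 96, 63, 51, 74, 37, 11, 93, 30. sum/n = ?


Sum = 96 + 63 + 51 + 74 + 37 + 11 + 93 + 30 = 455
n = 8
Mean = 455/8 = 56.8750

Mean = 56.8750


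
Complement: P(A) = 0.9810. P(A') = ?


P(not A) = 1 - 0.9810 = 0.0190

P(not A) = 0.0190


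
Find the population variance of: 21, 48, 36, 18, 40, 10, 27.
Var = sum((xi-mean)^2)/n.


Mean = 28.5714
Squared deviations: 57.3265, 377.4694, 55.1837, 111.7551, 130.6122, 344.8980, 2.4694
Sum = 1079.7143
Variance = 1079.7143/7 = 154.2449

Variance = 154.2449


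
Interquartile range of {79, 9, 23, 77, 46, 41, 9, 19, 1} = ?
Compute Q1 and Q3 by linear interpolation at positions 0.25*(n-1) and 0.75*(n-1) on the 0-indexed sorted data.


Sorted: 1, 9, 9, 19, 23, 41, 46, 77, 79
Q1 (25th %ile) = 9.0000
Q3 (75th %ile) = 46.0000
IQR = 46.0000 - 9.0000 = 37.0000

IQR = 37.0000


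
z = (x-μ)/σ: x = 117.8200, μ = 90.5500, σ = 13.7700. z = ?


z = (117.8200 - 90.5500)/13.7700
= 27.2700/13.7700
= 1.9804

z = 1.9804


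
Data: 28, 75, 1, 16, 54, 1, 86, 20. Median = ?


Sorted: 1, 1, 16, 20, 28, 54, 75, 86
n = 8 (even)
Middle values: 20 and 28
Median = (20+28)/2 = 24.0000

Median = 24.0000


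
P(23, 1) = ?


P(23,1) = 23!/22!
= 25852016738884976640000/1124000727777607680000
= 23

P(23,1) = 23


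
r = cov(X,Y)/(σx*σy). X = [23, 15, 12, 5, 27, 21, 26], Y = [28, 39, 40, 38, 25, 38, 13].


Mean X = 18.4286, Mean Y = 31.5714
SD X = 7.480587, SD Y = 9.332847
Cov = -51.816327
r = -51.816327/(7.480587*9.332847) = -0.7422

r = -0.7422


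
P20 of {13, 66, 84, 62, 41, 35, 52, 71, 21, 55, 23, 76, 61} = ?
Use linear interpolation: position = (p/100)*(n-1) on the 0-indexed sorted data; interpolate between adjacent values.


Sorted: 13, 21, 23, 35, 41, 52, 55, 61, 62, 66, 71, 76, 84
n = 13
Index = 20/100 * 12 = 2.4000
Lower = data[2] = 23, Upper = data[3] = 35
P20 = 23 + 0.4000*(12) = 27.8000

P20 = 27.8000


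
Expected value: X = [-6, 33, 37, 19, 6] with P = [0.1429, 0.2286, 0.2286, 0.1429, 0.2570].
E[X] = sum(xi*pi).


E[X] = -6*0.1429 + 33*0.2286 + 37*0.2286 + 19*0.1429 + 6*0.2570
= -0.8574 + 7.5438 + 8.4582 + 2.7151 + 1.5420
= 19.4017

E[X] = 19.4017


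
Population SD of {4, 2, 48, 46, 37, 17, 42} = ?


Mean = 28.0000
Variance = 339.1429
SD = sqrt(339.1429) = 18.4158

SD = 18.4158


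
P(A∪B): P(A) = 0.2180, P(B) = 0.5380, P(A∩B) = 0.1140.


P(A∪B) = 0.2180 + 0.5380 - 0.1140
= 0.7560 - 0.1140
= 0.6420

P(A∪B) = 0.6420


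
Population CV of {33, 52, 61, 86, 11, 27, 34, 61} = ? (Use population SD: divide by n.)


Mean = 45.6250
SD = 22.3156
CV = (22.3156/45.6250)*100 = 48.9108%

CV = 48.9108%


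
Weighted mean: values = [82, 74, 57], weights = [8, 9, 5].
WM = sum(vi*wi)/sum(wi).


Numerator = 82*8 + 74*9 + 57*5 = 1607
Denominator = 8 + 9 + 5 = 22
WM = 1607/22 = 73.0455

WM = 73.0455


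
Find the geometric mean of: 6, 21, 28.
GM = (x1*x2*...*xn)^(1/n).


Product = 6 × 21 × 28 = 3528
GM = 3528^(1/3) = 15.2233

GM = 15.2233


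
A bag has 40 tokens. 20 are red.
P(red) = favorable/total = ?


P = 20/40 = 0.5000

P = 0.5000


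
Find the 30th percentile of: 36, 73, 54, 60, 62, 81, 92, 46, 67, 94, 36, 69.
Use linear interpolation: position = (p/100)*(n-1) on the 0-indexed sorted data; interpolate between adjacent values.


Sorted: 36, 36, 46, 54, 60, 62, 67, 69, 73, 81, 92, 94
n = 12
Index = 30/100 * 11 = 3.3000
Lower = data[3] = 54, Upper = data[4] = 60
P30 = 54 + 0.3000*(6) = 55.8000

P30 = 55.8000


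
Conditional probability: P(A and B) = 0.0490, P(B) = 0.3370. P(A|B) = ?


P(A|B) = 0.0490/0.3370 = 0.1454

P(A|B) = 0.1454


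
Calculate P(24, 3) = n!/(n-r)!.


P(24,3) = 24!/21!
= 620448401733239439360000/51090942171709440000
= 12144

P(24,3) = 12144


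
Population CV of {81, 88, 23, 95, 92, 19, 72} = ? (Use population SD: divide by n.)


Mean = 67.1429
SD = 30.0258
CV = (30.0258/67.1429)*100 = 44.7193%

CV = 44.7193%


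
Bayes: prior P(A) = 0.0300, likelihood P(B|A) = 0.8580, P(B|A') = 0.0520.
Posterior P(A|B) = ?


P(B) = P(B|A)*P(A) + P(B|A')*P(A')
= 0.8580*0.0300 + 0.0520*0.9700
= 0.025740 + 0.050440 = 0.076180
P(A|B) = 0.025740/0.076180 = 0.3379

P(A|B) = 0.3379


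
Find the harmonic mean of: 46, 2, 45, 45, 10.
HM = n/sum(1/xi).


Sum of reciprocals = 1/46 + 1/2 + 1/45 + 1/45 + 1/10 = 0.666184
HM = 5/0.666184 = 7.5054

HM = 7.5054


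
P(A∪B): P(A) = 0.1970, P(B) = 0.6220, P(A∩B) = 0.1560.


P(A∪B) = 0.1970 + 0.6220 - 0.1560
= 0.8190 - 0.1560
= 0.6630

P(A∪B) = 0.6630


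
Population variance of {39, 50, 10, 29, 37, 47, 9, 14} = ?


Mean = 29.3750
Squared deviations: 92.6406, 425.3906, 375.3906, 0.1406, 58.1406, 310.6406, 415.1406, 236.3906
Sum = 1913.8750
Variance = 1913.8750/8 = 239.2344

Variance = 239.2344


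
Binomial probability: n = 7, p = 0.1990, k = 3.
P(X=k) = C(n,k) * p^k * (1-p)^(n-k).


C(7,3) = 35
p^3 = 0.007881
(1-p)^4 = 0.411652
P = 35 * 0.007881 * 0.411652 = 0.1135

P(X=3) = 0.1135


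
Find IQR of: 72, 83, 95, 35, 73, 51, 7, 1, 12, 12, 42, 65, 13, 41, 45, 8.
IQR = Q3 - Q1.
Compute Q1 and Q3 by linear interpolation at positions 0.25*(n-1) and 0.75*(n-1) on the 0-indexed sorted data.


Sorted: 1, 7, 8, 12, 12, 13, 35, 41, 42, 45, 51, 65, 72, 73, 83, 95
Q1 (25th %ile) = 12.0000
Q3 (75th %ile) = 66.7500
IQR = 66.7500 - 12.0000 = 54.7500

IQR = 54.7500


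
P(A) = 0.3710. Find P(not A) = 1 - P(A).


P(not A) = 1 - 0.3710 = 0.6290

P(not A) = 0.6290


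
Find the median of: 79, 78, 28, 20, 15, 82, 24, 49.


Sorted: 15, 20, 24, 28, 49, 78, 79, 82
n = 8 (even)
Middle values: 28 and 49
Median = (28+49)/2 = 38.5000

Median = 38.5000


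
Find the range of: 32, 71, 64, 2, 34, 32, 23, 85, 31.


Max = 85, Min = 2
Range = 85 - 2 = 83

Range = 83


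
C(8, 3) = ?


C(8,3) = 8!/(3! × 5!)
= 40320/(6 × 120)
= 56

C(8,3) = 56


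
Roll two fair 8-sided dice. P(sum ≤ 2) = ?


Total outcomes = 8×8 = 64
Favorable (sum ≤ 2): 1
P = 1/64 = 0.0156

P = 0.0156


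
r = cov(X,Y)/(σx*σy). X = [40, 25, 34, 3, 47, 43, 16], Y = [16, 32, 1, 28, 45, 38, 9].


Mean X = 29.7143, Mean Y = 24.1429
SD X = 14.752378, SD Y = 14.807610
Cov = 61.326531
r = 61.326531/(14.752378*14.807610) = 0.2807

r = 0.2807


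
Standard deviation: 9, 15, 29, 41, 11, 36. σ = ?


Mean = 23.5000
Variance = 155.2500
SD = sqrt(155.2500) = 12.4599

SD = 12.4599


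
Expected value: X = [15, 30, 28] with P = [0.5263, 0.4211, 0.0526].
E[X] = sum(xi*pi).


E[X] = 15*0.5263 + 30*0.4211 + 28*0.0526
= 7.8945 + 12.6330 + 1.4728
= 22.0003

E[X] = 22.0003


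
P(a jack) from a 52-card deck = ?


4 jacks in 52 cards
P = 4/52 = 0.0769

P = 0.0769


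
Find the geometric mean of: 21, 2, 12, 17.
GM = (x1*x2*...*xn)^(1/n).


Product = 21 × 2 × 12 × 17 = 8568
GM = 8568^(1/4) = 9.6210

GM = 9.6210


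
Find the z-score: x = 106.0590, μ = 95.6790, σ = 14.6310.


z = (106.0590 - 95.6790)/14.6310
= 10.3800/14.6310
= 0.7095

z = 0.7095


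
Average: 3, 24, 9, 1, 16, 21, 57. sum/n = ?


Sum = 3 + 24 + 9 + 1 + 16 + 21 + 57 = 131
n = 7
Mean = 131/7 = 18.7143

Mean = 18.7143


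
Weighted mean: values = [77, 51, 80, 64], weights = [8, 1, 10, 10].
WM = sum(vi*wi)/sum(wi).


Numerator = 77*8 + 51*1 + 80*10 + 64*10 = 2107
Denominator = 8 + 1 + 10 + 10 = 29
WM = 2107/29 = 72.6552

WM = 72.6552


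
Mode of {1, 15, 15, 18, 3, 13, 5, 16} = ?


Frequencies: 1:1, 3:1, 5:1, 13:1, 15:2, 16:1, 18:1
Max frequency = 2
Mode = 15

Mode = 15


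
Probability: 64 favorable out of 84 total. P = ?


P = 64/84 = 0.7619

P = 0.7619


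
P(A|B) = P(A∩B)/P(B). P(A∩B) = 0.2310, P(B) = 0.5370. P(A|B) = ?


P(A|B) = 0.2310/0.5370 = 0.4302

P(A|B) = 0.4302


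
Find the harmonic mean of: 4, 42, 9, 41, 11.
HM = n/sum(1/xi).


Sum of reciprocals = 1/4 + 1/42 + 1/9 + 1/41 + 1/11 = 0.500220
HM = 5/0.500220 = 9.9956

HM = 9.9956


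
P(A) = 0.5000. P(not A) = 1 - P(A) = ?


P(not A) = 1 - 0.5000 = 0.5000

P(not A) = 0.5000


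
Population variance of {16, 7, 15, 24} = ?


Mean = 15.5000
Squared deviations: 0.2500, 72.2500, 0.2500, 72.2500
Sum = 145.0000
Variance = 145.0000/4 = 36.2500

Variance = 36.2500


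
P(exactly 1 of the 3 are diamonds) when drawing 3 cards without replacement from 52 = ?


Hypergeometric: P(X=1) = C(13,1)·C(39,2) / C(52,3)
= 13 × 741 / 22100
= 9633/22100 = 0.4359

P = 0.4359


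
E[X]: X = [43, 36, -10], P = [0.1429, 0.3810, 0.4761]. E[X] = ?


E[X] = 43*0.1429 + 36*0.3810 - 10*0.4761
= 6.1447 + 13.7160 - 4.7610
= 15.0997

E[X] = 15.0997


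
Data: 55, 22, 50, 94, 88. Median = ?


Sorted: 22, 50, 55, 88, 94
n = 5 (odd)
Middle value = 55

Median = 55


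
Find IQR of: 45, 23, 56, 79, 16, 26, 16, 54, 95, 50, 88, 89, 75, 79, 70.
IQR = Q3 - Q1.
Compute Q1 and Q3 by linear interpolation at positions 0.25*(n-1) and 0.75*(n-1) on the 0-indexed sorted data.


Sorted: 16, 16, 23, 26, 45, 50, 54, 56, 70, 75, 79, 79, 88, 89, 95
Q1 (25th %ile) = 35.5000
Q3 (75th %ile) = 79.0000
IQR = 79.0000 - 35.5000 = 43.5000

IQR = 43.5000


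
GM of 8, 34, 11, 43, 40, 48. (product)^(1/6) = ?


Product = 8 × 34 × 11 × 43 × 40 × 48 = 247019520
GM = 247019520^(1/6) = 25.0489

GM = 25.0489


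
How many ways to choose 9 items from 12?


C(12,9) = 12!/(9! × 3!)
= 479001600/(362880 × 6)
= 220

C(12,9) = 220


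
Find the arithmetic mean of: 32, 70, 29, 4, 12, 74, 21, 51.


Sum = 32 + 70 + 29 + 4 + 12 + 74 + 21 + 51 = 293
n = 8
Mean = 293/8 = 36.6250

Mean = 36.6250


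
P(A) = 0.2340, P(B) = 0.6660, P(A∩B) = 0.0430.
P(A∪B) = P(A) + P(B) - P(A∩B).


P(A∪B) = 0.2340 + 0.6660 - 0.0430
= 0.9000 - 0.0430
= 0.8570

P(A∪B) = 0.8570


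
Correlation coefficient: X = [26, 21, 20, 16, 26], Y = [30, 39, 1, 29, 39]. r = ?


Mean X = 21.8000, Mean Y = 27.6000
SD X = 3.815757, SD Y = 13.965672
Cov = 17.720000
r = 17.720000/(3.815757*13.965672) = 0.3325

r = 0.3325


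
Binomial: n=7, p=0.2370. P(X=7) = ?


C(7,7) = 1
p^7 = 4.199895e-05
(1-p)^0 = 1.000000
P = 1 * 4.199895e-05 * 1.000000 = 4.1999e-05

P(X=7) = 4.1999e-05


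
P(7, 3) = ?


P(7,3) = 7!/4!
= 5040/24
= 210

P(7,3) = 210


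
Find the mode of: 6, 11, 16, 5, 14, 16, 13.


Frequencies: 5:1, 6:1, 11:1, 13:1, 14:1, 16:2
Max frequency = 2
Mode = 16

Mode = 16


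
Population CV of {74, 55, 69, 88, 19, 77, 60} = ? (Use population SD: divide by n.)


Mean = 63.1429
SD = 20.6566
CV = (20.6566/63.1429)*100 = 32.7140%

CV = 32.7140%


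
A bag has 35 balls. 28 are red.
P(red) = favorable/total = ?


P = 28/35 = 0.8000

P = 0.8000
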